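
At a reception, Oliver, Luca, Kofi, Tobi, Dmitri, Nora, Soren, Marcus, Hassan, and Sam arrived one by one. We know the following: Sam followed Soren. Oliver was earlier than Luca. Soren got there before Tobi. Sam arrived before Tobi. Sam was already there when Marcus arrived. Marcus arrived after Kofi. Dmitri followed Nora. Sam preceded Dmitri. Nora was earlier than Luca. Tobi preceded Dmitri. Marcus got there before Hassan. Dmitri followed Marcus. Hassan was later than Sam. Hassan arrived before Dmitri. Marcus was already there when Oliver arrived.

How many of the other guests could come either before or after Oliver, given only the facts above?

4

Forced before Oliver: Kofi, Marcus, Sam, and Soren; forced after Oliver: Luca.
That leaves Dmitri, Hassan, Nora, and Tobi with no forced order relative to Oliver — 4.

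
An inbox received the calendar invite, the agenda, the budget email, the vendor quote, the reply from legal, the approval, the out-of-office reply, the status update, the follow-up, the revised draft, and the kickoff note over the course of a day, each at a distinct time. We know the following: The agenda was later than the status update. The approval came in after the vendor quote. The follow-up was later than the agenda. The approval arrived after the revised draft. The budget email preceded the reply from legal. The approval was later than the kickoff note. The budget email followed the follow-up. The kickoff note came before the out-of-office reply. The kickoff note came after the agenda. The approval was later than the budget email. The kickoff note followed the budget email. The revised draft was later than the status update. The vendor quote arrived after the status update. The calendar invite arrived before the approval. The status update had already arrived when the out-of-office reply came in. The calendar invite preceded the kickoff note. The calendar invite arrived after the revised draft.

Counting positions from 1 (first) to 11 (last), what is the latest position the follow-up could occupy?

The follow-up must come before the approval, the budget email, the kickoff note, the out-of-office reply, and the reply from legal — 5 messages forced after it.
Everything else can be placed before the follow-up in some valid order, so the follow-up can sit as late as position 11 − 5 = 6.

6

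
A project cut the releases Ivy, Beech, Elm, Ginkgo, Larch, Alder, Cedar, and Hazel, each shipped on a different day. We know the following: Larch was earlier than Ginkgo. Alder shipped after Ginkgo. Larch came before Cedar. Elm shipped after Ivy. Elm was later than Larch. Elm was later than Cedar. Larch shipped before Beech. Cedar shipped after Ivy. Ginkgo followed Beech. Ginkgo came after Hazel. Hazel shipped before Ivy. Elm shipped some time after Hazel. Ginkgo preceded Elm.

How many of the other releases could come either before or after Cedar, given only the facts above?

3

Forced before Cedar: Hazel, Ivy, and Larch; forced after Cedar: Elm.
That leaves Alder, Beech, and Ginkgo with no forced order relative to Cedar — 3.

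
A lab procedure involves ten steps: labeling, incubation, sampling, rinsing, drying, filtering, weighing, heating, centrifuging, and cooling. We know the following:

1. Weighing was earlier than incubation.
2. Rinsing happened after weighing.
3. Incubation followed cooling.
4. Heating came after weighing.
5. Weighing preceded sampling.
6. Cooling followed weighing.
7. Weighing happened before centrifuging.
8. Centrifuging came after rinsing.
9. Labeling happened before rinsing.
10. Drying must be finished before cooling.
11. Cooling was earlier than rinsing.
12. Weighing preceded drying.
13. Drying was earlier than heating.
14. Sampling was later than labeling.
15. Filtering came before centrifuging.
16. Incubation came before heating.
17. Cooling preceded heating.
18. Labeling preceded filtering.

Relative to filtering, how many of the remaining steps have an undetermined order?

7

Forced before filtering: labeling; forced after filtering: centrifuging.
That leaves cooling, drying, heating, incubation, rinsing, sampling, and weighing with no forced order relative to filtering — 7.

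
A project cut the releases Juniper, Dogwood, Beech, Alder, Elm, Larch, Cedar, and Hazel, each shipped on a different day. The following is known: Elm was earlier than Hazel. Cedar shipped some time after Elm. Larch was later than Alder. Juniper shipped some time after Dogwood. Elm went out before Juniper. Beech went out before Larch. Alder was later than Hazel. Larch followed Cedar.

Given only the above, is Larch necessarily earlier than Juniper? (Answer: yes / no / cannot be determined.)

No chain of stated constraints runs from Larch to Juniper, and none runs from Juniper to Larch either.
So the relative order of Larch and Juniper is not fixed by the given facts.

cannot be determined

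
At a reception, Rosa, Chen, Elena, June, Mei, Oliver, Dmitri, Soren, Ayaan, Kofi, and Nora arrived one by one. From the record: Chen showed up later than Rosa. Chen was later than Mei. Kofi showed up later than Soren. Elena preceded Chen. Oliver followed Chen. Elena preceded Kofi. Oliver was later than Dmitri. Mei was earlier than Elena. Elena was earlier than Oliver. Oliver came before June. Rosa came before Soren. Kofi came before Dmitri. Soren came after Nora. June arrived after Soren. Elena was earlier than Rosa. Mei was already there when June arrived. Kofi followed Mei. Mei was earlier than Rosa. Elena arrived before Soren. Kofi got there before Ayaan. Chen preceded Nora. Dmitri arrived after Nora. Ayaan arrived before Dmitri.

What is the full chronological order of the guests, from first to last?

Mei, Elena, Rosa, Chen, Nora, Soren, Kofi, Ayaan, Dmitri, Oliver, June

The constraints fix every adjacent pair, so only one ordering works:
Mei → Elena → Rosa → Chen → Nora → Soren → Kofi → Ayaan → Dmitri → Oliver → June.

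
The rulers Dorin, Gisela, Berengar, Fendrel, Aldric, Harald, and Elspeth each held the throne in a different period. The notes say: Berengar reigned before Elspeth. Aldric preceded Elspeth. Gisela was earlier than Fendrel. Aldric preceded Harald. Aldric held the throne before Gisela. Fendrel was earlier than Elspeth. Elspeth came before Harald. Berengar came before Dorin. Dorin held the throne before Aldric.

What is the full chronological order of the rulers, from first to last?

The constraints fix every adjacent pair, so only one ordering works:
Berengar → Dorin → Aldric → Gisela → Fendrel → Elspeth → Harald.

Berengar, Dorin, Aldric, Gisela, Fendrel, Elspeth, Harald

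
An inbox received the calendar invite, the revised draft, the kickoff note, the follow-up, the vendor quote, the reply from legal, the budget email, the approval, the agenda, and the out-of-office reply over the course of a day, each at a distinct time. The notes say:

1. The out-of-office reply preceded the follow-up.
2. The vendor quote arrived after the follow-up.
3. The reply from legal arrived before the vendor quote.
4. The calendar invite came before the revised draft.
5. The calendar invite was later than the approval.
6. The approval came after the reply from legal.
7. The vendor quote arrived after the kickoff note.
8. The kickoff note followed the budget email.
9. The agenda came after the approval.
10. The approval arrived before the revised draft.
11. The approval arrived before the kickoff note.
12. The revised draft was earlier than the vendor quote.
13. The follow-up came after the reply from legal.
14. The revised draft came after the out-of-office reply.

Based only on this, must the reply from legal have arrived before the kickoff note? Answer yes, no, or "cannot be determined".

Chain the constraints: the reply from legal → the approval → the kickoff note. Each link is directly stated, so the reply from legal comes before the kickoff note.

yes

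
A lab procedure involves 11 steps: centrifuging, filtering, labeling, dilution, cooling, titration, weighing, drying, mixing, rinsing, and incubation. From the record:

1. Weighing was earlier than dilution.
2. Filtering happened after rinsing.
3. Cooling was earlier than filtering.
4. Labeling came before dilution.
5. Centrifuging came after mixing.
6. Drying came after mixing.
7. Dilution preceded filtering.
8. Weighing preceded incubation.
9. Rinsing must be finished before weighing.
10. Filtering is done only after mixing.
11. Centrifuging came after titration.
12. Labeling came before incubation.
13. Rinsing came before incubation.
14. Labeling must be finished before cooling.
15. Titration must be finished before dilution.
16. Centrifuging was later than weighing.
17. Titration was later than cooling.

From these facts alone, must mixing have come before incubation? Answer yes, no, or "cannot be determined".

No chain of stated constraints runs from mixing to incubation, and none runs from incubation to mixing either.
So the relative order of mixing and incubation is not fixed by the given facts.

cannot be determined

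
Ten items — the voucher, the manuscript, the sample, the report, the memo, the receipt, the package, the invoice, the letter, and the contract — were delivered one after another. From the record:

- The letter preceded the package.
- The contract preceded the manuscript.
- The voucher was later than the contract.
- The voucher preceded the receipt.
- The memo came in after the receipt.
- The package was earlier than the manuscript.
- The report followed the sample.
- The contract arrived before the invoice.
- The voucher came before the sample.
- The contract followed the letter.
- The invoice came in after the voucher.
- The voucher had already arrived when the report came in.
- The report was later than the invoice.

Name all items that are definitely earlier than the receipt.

Directly stated before the receipt: the voucher.
The contract reaches the receipt via the contract → the voucher → the receipt.
The letter reaches the receipt via the letter → the contract → the voucher → the receipt.
No chain forces the sample (or any of the others) ahead of the receipt.

the contract, the letter, the voucher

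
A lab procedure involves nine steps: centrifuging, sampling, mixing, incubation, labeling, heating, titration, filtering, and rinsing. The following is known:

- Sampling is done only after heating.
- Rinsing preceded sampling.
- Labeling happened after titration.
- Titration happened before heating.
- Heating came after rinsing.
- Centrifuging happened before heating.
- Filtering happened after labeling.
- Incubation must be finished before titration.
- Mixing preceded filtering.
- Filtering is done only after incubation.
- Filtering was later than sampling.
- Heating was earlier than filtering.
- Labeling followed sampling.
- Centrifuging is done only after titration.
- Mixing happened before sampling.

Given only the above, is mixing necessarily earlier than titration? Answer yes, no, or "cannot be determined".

No chain of stated constraints runs from mixing to titration, and none runs from titration to mixing either.
So the relative order of mixing and titration is not fixed by the given facts.

cannot be determined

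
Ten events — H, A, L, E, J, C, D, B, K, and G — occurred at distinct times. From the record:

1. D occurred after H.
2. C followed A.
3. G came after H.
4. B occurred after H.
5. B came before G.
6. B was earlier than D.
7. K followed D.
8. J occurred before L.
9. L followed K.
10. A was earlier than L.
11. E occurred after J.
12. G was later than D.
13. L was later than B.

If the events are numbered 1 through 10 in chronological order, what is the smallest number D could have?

B and H must both come before D — 2 forced predecessors.
Nothing else is forced ahead of D, so its earliest slot is position 2 + 1 = 3.

3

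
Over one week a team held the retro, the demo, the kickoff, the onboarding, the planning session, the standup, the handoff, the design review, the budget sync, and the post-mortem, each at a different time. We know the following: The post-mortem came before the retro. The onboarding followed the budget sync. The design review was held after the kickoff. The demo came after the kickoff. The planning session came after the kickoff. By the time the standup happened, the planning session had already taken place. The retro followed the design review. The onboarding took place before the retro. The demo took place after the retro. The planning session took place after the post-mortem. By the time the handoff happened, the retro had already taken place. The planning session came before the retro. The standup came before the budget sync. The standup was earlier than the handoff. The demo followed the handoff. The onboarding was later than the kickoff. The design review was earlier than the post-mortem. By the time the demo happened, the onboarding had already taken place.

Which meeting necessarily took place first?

the kickoff

The kickoff has a chain of constraints placing it before every other meeting, so the kickoff must be first.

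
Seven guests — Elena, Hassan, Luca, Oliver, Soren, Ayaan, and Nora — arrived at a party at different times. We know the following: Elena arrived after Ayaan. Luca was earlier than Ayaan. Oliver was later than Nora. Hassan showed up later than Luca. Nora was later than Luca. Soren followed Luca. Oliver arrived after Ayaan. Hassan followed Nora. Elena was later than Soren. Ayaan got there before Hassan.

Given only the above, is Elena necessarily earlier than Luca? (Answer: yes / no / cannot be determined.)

no

Tracing the constraints gives Luca → Ayaan → Elena, so Luca must come before Elena.
That means Elena cannot be before Luca.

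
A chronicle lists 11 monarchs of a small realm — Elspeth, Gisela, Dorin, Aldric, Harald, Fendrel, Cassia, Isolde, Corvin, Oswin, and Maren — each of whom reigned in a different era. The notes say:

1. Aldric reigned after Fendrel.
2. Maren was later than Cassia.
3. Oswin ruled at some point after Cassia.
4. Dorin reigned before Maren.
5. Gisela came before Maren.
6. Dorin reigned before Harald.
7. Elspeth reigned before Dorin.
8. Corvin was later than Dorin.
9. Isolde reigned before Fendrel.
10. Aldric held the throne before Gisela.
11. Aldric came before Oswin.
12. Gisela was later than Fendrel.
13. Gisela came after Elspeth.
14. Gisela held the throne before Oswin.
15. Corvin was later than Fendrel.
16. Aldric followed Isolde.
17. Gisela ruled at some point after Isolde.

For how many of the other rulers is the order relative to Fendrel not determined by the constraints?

Forced before Fendrel: Isolde; forced after Fendrel: Aldric, Corvin, Gisela, Maren, and Oswin.
That leaves Cassia, Dorin, Elspeth, and Harald with no forced order relative to Fendrel — 4.

4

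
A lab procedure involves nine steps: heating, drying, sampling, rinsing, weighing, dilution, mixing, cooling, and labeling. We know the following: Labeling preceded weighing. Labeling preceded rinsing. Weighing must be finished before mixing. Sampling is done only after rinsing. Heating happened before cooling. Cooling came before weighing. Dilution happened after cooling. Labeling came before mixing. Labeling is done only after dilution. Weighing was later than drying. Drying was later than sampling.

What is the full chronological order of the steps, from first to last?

heating, cooling, dilution, labeling, rinsing, sampling, drying, weighing, mixing

The constraints fix every adjacent pair, so only one ordering works:
heating → cooling → dilution → labeling → rinsing → sampling → drying → weighing → mixing.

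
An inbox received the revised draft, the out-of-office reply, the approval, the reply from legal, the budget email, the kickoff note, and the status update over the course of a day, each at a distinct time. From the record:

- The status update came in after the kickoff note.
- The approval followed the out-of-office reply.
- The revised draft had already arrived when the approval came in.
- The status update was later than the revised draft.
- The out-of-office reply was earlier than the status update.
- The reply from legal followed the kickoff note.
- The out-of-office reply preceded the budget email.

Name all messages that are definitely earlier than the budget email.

the out-of-office reply

Directly stated before the budget email: the out-of-office reply.
No chain forces the status update (or any of the others) ahead of the budget email.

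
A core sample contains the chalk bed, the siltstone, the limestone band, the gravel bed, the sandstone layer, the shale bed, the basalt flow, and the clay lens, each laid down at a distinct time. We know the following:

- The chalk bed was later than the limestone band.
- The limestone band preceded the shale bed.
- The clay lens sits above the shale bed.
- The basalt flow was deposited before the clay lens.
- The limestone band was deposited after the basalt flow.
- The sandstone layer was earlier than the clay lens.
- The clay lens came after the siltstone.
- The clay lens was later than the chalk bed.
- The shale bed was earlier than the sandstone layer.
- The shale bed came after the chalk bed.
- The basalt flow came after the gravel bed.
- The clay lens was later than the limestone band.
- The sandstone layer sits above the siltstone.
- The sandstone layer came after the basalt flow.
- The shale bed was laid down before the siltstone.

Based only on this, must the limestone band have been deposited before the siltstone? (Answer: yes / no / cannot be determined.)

Chain the constraints: the limestone band → the shale bed → the siltstone. Each link is directly stated, so the limestone band comes before the siltstone.

yes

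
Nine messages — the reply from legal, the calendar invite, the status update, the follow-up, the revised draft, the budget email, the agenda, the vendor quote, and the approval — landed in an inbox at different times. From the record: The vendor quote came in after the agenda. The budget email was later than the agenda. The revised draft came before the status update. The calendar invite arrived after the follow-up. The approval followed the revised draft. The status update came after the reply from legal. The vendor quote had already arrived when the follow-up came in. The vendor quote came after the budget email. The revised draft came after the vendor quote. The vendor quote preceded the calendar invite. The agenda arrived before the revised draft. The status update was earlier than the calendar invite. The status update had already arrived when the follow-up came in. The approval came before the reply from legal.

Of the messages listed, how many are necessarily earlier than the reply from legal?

5

Directly stated before the reply from legal: the approval.
The agenda reaches the reply from legal via the agenda → the revised draft → the approval → the reply from legal.
The budget email reaches the reply from legal via the budget email → the vendor quote → the revised draft → the approval → the reply from legal.
The revised draft reaches the reply from legal via the revised draft → the approval → the reply from legal.
Likewise the vendor quote reaches the reply from legal by chaining the stated constraints.
No chain forces the follow-up (or any of the others) ahead of the reply from legal.
That's the agenda, the approval, the budget email, the revised draft, and the vendor quote — 5 in all.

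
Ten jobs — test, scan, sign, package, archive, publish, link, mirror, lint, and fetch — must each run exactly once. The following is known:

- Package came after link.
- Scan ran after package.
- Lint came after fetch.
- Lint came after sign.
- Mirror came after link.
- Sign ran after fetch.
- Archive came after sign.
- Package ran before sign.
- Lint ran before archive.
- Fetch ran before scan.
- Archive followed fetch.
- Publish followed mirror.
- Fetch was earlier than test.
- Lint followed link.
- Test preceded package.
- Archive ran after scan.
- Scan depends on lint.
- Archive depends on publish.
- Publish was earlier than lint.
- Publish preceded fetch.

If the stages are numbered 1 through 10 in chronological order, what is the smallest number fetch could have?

4

Link, mirror, and publish must all come before fetch — 3 forced predecessors.
Nothing else is forced ahead of fetch, so its earliest slot is position 3 + 1 = 4.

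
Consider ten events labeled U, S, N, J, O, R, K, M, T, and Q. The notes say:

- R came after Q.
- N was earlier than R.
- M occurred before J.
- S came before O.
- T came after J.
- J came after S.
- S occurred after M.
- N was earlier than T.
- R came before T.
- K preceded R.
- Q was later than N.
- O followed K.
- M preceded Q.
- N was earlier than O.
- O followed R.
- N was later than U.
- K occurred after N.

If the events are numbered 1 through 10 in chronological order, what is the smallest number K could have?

3

N and U must both come before K — 2 forced predecessors.
Nothing else is forced ahead of K, so its earliest slot is position 2 + 1 = 3.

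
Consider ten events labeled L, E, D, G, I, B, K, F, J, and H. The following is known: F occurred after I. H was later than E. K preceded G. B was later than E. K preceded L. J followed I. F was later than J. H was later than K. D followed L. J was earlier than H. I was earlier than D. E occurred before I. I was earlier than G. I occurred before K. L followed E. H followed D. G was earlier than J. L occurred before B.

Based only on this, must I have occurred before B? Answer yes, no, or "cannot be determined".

Chain the constraints: I → K → L → B. Each link is directly stated, so I comes before B.

yes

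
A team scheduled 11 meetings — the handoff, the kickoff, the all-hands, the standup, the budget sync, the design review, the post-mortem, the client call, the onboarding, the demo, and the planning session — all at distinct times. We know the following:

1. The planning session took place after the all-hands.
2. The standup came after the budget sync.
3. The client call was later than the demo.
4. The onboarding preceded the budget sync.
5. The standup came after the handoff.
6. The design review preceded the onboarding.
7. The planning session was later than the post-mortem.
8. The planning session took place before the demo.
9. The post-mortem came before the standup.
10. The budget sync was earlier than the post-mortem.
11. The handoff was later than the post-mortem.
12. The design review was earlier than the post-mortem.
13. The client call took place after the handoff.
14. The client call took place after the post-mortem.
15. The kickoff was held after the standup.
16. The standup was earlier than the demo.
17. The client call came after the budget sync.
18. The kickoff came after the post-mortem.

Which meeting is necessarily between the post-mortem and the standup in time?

Tracing the constraints gives the post-mortem → the handoff → the standup, so the handoff sits after the post-mortem and before the standup.
No other meeting is forced both after the post-mortem and before the standup.

the handoff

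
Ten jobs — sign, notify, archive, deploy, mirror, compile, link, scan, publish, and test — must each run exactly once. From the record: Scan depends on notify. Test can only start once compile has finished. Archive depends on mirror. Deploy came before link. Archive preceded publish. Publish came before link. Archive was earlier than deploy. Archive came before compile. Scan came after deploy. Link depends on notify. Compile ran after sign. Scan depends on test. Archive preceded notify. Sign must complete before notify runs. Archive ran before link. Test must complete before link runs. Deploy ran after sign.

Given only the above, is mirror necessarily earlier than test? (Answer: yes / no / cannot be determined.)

Chain the constraints: mirror → archive → compile → test. Each link is directly stated, so mirror comes before test.

yes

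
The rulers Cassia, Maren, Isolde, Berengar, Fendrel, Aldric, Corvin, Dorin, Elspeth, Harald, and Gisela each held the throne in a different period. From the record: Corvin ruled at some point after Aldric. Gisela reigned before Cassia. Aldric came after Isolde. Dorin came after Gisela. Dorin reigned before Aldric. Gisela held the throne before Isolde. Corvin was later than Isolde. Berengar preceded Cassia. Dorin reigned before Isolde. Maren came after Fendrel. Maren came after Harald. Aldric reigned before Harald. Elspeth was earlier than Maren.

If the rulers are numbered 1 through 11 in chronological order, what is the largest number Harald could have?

10

Harald must come before Maren — 1 ruler forced after them.
Everything else can be placed before Harald in some valid order, so Harald can sit as late as position 11 − 1 = 10.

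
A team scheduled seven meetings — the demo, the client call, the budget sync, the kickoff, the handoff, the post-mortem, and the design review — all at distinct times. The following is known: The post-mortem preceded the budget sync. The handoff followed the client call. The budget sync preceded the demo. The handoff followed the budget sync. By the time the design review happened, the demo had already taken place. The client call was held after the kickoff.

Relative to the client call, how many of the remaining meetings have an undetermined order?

4

Forced before the client call: the kickoff; forced after the client call: the handoff.
That leaves the budget sync, the demo, the design review, and the post-mortem with no forced order relative to the client call — 4.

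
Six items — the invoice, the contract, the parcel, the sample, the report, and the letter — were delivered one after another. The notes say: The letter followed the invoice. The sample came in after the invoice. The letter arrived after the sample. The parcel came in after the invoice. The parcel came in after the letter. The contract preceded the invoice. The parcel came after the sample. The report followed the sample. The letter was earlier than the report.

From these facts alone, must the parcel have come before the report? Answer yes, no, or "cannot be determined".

cannot be determined

No chain of stated constraints runs from the parcel to the report, and none runs from the report to the parcel either.
So the relative order of the parcel and the report is not fixed by the given facts.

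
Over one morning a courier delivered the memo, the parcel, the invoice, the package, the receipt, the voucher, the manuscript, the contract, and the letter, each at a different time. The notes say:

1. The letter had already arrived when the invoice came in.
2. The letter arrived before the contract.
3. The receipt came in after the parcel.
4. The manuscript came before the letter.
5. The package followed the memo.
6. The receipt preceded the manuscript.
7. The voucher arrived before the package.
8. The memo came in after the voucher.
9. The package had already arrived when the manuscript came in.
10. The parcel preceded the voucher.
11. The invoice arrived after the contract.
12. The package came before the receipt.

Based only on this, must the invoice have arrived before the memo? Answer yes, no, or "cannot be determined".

no

Tracing the constraints gives the memo → the package → the manuscript → the letter → the invoice, so the memo must come before the invoice.
That means the invoice cannot be before the memo.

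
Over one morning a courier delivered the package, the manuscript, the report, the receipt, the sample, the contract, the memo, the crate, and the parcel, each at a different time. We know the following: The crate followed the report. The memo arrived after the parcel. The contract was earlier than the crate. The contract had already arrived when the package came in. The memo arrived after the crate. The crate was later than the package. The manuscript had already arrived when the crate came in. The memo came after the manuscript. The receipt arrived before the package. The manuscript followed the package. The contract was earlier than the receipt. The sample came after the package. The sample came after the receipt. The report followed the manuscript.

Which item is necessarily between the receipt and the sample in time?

Tracing the constraints gives the receipt → the package → the sample, so the package sits after the receipt and before the sample.
No other item is forced both after the receipt and before the sample.

the package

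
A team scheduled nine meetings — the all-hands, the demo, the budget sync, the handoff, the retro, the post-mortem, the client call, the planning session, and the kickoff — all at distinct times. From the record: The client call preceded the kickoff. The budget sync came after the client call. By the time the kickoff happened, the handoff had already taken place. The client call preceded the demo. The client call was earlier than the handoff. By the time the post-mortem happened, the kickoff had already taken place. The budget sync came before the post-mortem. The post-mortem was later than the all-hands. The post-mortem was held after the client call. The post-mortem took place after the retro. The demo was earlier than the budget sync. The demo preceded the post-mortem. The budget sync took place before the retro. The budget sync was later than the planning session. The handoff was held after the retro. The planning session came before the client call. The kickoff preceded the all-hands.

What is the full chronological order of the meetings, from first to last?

The constraints fix every adjacent pair, so only one ordering works:
the planning session → the client call → the demo → the budget sync → the retro → the handoff → the kickoff → the all-hands → the post-mortem.

the planning session, the client call, the demo, the budget sync, the retro, the handoff, the kickoff, the all-hands, the post-mortem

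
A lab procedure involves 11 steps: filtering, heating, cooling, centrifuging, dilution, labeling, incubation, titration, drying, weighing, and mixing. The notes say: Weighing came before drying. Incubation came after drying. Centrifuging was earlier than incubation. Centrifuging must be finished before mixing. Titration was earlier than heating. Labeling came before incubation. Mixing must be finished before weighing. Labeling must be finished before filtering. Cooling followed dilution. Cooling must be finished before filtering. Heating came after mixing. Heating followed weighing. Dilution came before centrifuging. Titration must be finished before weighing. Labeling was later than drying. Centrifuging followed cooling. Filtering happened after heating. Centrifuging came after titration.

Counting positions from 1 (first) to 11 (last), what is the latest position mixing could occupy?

Mixing must come before drying, filtering, heating, incubation, labeling, and weighing — 6 steps forced after it.
Everything else can be placed before mixing in some valid order, so mixing can sit as late as position 11 − 6 = 5.

5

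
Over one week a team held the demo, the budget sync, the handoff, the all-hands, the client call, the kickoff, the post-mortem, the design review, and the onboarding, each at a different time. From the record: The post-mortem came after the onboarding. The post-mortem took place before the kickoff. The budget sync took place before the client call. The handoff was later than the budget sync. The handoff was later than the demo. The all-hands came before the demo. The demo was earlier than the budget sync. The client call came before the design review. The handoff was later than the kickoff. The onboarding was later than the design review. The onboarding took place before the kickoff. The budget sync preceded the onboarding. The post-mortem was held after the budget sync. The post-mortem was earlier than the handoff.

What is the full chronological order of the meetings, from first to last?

the all-hands, the demo, the budget sync, the client call, the design review, the onboarding, the post-mortem, the kickoff, the handoff

The constraints fix every adjacent pair, so only one ordering works:
the all-hands → the demo → the budget sync → the client call → the design review → the onboarding → the post-mortem → the kickoff → the handoff.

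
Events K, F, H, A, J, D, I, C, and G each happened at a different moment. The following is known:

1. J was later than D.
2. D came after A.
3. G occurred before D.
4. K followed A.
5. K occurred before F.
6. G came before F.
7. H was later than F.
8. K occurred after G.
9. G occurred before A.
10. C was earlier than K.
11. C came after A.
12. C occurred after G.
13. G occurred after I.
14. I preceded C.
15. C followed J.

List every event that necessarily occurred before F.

A, C, D, G, I, J, K

Directly stated before F: G and K.
A reaches F via A → K → F.
C reaches F via C → K → F.
D reaches F via D → J → C → K → F.
Likewise I and J each reach F by chaining the stated constraints.
No chain forces H ahead of F.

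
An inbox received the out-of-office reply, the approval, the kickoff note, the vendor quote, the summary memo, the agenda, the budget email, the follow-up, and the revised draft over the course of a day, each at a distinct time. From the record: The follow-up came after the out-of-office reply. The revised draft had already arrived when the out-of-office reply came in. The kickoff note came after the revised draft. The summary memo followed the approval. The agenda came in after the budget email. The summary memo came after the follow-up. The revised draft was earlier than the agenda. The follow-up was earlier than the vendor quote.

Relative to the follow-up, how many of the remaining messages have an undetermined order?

Forced before the follow-up: the out-of-office reply and the revised draft; forced after the follow-up: the summary memo and the vendor quote.
That leaves the agenda, the approval, the budget email, and the kickoff note with no forced order relative to the follow-up — 4.

4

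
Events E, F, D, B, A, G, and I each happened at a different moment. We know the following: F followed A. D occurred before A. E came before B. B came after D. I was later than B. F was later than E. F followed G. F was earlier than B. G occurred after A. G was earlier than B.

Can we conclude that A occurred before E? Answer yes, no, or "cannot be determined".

cannot be determined

No chain of stated constraints runs from A to E, and none runs from E to A either.
So the relative order of A and E is not fixed by the given facts.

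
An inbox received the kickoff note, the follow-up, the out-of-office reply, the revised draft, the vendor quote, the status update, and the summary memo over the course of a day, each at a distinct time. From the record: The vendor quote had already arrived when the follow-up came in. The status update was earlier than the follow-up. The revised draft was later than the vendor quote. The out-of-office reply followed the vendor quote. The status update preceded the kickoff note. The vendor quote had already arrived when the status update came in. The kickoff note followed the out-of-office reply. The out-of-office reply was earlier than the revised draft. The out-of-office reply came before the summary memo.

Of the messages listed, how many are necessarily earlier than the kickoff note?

3

Directly stated before the kickoff note: the out-of-office reply and the status update.
The vendor quote reaches the kickoff note via the vendor quote → the out-of-office reply → the kickoff note.
That's the out-of-office reply, the status update, and the vendor quote — 3 in all.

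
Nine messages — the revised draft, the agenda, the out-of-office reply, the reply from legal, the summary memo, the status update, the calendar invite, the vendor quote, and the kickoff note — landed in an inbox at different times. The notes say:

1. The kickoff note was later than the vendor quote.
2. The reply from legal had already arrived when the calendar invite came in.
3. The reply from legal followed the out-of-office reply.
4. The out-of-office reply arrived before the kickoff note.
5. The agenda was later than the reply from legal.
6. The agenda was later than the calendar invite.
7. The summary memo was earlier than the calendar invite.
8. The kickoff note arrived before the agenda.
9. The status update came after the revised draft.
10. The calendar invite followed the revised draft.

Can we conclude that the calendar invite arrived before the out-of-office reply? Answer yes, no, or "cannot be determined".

Tracing the constraints gives the out-of-office reply → the reply from legal → the calendar invite, so the out-of-office reply must come before the calendar invite.
That means the calendar invite cannot be before the out-of-office reply.

no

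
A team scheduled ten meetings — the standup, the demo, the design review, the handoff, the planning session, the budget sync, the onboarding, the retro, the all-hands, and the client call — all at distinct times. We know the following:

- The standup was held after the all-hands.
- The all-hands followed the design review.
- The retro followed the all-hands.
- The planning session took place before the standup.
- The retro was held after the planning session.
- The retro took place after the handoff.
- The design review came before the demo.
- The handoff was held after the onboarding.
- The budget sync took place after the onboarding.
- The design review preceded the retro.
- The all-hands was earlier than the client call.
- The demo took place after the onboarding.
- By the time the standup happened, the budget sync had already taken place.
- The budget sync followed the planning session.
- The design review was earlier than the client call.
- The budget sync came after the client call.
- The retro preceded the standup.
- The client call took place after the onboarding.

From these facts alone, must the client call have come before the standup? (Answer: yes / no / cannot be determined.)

yes

Chain the constraints: the client call → the budget sync → the standup. Each link is directly stated, so the client call comes before the standup.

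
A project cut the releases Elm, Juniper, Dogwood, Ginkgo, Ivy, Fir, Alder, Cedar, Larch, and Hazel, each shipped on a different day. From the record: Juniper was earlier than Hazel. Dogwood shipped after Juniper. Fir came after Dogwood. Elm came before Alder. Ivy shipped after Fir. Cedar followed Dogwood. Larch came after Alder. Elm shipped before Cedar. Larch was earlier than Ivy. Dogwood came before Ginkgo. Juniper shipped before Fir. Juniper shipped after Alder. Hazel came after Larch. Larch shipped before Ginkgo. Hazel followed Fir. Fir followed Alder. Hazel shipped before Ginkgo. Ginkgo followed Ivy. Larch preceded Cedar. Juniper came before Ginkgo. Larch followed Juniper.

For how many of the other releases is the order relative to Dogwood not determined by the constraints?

Forced before Dogwood: Alder, Elm, and Juniper; forced after Dogwood: Cedar, Fir, Ginkgo, Hazel, and Ivy.
That leaves Larch with no forced order relative to Dogwood — 1.

1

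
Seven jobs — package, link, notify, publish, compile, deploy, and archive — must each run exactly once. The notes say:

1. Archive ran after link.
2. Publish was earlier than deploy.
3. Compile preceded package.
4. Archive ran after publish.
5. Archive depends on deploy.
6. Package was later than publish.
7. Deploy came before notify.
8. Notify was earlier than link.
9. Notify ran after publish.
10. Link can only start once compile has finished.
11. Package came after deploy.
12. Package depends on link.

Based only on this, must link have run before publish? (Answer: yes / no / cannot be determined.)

Tracing the constraints gives publish → notify → link, so publish must come before link.
That means link cannot be before publish.

no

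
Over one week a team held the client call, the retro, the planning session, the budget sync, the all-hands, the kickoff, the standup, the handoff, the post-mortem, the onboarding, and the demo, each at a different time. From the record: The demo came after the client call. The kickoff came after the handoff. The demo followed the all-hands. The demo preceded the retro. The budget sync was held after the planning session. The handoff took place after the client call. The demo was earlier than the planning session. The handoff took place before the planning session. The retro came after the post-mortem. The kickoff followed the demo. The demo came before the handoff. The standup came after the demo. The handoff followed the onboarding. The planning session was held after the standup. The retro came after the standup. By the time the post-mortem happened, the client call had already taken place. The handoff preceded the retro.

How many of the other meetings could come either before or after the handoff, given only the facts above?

2

Forced before the handoff: the all-hands, the client call, the demo, and the onboarding; forced after the handoff: the budget sync, the kickoff, the planning session, and the retro.
That leaves the post-mortem and the standup with no forced order relative to the handoff — 2.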